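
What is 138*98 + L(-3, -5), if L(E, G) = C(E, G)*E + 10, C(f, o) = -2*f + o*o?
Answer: 13441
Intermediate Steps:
C(f, o) = o² - 2*f (C(f, o) = -2*f + o² = o² - 2*f)
L(E, G) = 10 + E*(G² - 2*E) (L(E, G) = (G² - 2*E)*E + 10 = E*(G² - 2*E) + 10 = 10 + E*(G² - 2*E))
138*98 + L(-3, -5) = 138*98 + (10 - 1*(-3)*(-1*(-5)² + 2*(-3))) = 13524 + (10 - 1*(-3)*(-1*25 - 6)) = 13524 + (10 - 1*(-3)*(-25 - 6)) = 13524 + (10 - 1*(-3)*(-31)) = 13524 + (10 - 93) = 13524 - 83 = 13441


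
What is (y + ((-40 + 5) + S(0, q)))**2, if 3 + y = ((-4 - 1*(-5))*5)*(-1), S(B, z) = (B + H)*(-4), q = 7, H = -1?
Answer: 1521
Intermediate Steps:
S(B, z) = 4 - 4*B (S(B, z) = (B - 1)*(-4) = (-1 + B)*(-4) = 4 - 4*B)
y = -8 (y = -3 + ((-4 - 1*(-5))*5)*(-1) = -3 + ((-4 + 5)*5)*(-1) = -3 + (1*5)*(-1) = -3 + 5*(-1) = -3 - 5 = -8)
(y + ((-40 + 5) + S(0, q)))**2 = (-8 + ((-40 + 5) + (4 - 4*0)))**2 = (-8 + (-35 + (4 + 0)))**2 = (-8 + (-35 + 4))**2 = (-8 - 31)**2 = (-39)**2 = 1521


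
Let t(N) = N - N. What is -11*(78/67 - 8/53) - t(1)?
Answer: -39578/3551 ≈ -11.146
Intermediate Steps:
t(N) = 0
-11*(78/67 - 8/53) - t(1) = -11*(78/67 - 8/53) - 1*0 = -11*(78*(1/67) - 8*1/53) + 0 = -11*(78/67 - 8/53) + 0 = -11*3598/3551 + 0 = -39578/3551 + 0 = -39578/3551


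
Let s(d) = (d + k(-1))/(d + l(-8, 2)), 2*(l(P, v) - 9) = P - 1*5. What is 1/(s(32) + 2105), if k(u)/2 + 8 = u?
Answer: 69/145273 ≈ 0.00047497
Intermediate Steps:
l(P, v) = 13/2 + P/2 (l(P, v) = 9 + (P - 1*5)/2 = 9 + (P - 5)/2 = 9 + (-5 + P)/2 = 9 + (-5/2 + P/2) = 13/2 + P/2)
k(u) = -16 + 2*u
s(d) = (-18 + d)/(5/2 + d) (s(d) = (d + (-16 + 2*(-1)))/(d + (13/2 + (1/2)*(-8))) = (d + (-16 - 2))/(d + (13/2 - 4)) = (d - 18)/(d + 5/2) = (-18 + d)/(5/2 + d))
1/(s(32) + 2105) = 1/(2*(-18 + 32)/(5 + 2*32) + 2105) = 1/(2*14/(5 + 64) + 2105) = 1/(2*14/69 + 2105) = 1/(2*(1/69)*14 + 2105) = 1/(28/69 + 2105) = 1/(145273/69) = 69/145273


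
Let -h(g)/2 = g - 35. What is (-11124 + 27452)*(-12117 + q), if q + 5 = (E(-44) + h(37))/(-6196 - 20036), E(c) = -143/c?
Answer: -865341283911/4372 ≈ -1.9793e+8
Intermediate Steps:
h(g) = 70 - 2*g (h(g) = -2*(g - 35) = -2*(-35 + g) = 70 - 2*g)
q = -174879/34976 (q = -5 + (-143/(-44) + (70 - 2*37))/(-6196 - 20036) = -5 + (-143*(-1/44) + (70 - 74))/(-26232) = -5 + (13/4 - 4)*(-1/26232) = -5 - ¾*(-1/26232) = -5 + 1/34976 = -174879/34976 ≈ -5.0000)
(-11124 + 27452)*(-12117 + q) = (-11124 + 27452)*(-12117 - 174879/34976) = 16328*(-423979071/34976) = -865341283911/4372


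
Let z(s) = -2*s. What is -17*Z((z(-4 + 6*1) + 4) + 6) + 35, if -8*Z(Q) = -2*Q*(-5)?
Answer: 325/2 ≈ 162.50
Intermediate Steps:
Z(Q) = -5*Q/4 (Z(Q) = -(-2*Q)*(-5)/8 = -5*Q/4)
-17*Z((z(-4 + 6*1) + 4) + 6) + 35 = -(-85)*((-2*(-4 + 6*1) + 4) + 6)/4 + 35 = -(-85)*((-2*(-4 + 6) + 4) + 6)/4 + 35 = -(-85)*((-2*2 + 4) + 6)/4 + 35 = -(-85)*((-4 + 4) + 6)/4 + 35 = -(-85)*(0 + 6)/4 + 35 = -(-85)*6/4 + 35 = -17*(-15/2) + 35 = 255/2 + 35 = 325/2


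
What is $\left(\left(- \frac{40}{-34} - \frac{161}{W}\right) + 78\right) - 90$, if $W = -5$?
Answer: $\frac{1817}{85} \approx 21.376$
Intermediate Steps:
$\left(\left(- \frac{40}{-34} - \frac{161}{W}\right) + 78\right) - 90 = \left(\left(- \frac{40}{-34} - \frac{161}{-5}\right) + 78\right) - 90 = \left(\left(\left(-40\right) \left(- \frac{1}{34}\right) - - \frac{161}{5}\right) + 78\right) - 90 = \left(\left(\frac{20}{17} + \frac{161}{5}\right) + 78\right) - 90 = \left(\frac{2837}{85} + 78\right) - 90 = \frac{9467}{85} - 90 = \frac{1817}{85}$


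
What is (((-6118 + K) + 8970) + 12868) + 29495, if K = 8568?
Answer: 53783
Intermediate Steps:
(((-6118 + K) + 8970) + 12868) + 29495 = (((-6118 + 8568) + 8970) + 12868) + 29495 = ((2450 + 8970) + 12868) + 29495 = (11420 + 12868) + 29495 = 24288 + 29495 = 53783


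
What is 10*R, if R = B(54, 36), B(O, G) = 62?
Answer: 620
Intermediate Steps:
R = 62
10*R = 10*62 = 620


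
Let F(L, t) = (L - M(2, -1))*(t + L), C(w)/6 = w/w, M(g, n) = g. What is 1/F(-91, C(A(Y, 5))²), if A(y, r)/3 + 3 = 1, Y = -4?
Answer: 1/5115 ≈ 0.00019550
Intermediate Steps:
A(y, r) = -6 (A(y, r) = -9 + 3*1 = -9 + 3 = -6)
C(w) = 6 (C(w) = 6*(w/w) = 6*1 = 6)
F(L, t) = (-2 + L)*(L + t) (F(L, t) = (L - 1*2)*(t + L) = (L - 2)*(L + t) = (-2 + L)*(L + t))
1/F(-91, C(A(Y, 5))²) = 1/((-91)² - 2*(-91) - 2*6² - 91*6²) = 1/(8281 + 182 - 2*36 - 91*36) = 1/(8281 + 182 - 72 - 3276) = 1/5115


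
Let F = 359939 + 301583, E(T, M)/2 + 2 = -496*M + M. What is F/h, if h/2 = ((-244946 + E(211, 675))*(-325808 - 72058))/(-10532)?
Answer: -870893713/90832807800 ≈ -0.0095879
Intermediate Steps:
E(T, M) = -4 - 990*M (E(T, M) = -4 + 2*(-496*M + M) = -4 + 2*(-495*M) = -4 - 990*M)
F = 661522
h = -181665615600/2633 (h = 2*(((-244946 + (-4 - 990*675))*(-325808 - 72058))/(-10532)) = 2*(((-244946 + (-4 - 668250))*(-397866))*(-1/10532)) = 2*(((-244946 - 668254)*(-397866))*(-1/10532)) = 2*(-913200*(-397866)*(-1/10532)) = 2*(363331231200*(-1/10532)) = 2*(-90832807800/2633) = -181665615600/2633 ≈ -6.8996e+7)
F/h = 661522/(-181665615600/2633) = 661522*(-2633/181665615600) = -870893713/90832807800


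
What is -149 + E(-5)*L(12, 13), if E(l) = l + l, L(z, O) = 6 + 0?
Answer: -209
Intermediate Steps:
L(z, O) = 6
E(l) = 2*l
-149 + E(-5)*L(12, 13) = -149 + (2*(-5))*6 = -149 - 10*6 = -149 - 60 = -209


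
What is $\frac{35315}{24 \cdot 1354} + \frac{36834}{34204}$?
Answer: $\frac{601217981}{277873296} \approx 2.1636$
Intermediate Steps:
$\frac{35315}{24 \cdot 1354} + \frac{36834}{34204} = \frac{35315}{32496} + 36834 \cdot \frac{1}{34204} = 35315 \cdot \frac{1}{32496} + \frac{18417}{17102} = \frac{35315}{32496} + \frac{18417}{17102} = \frac{601217981}{277873296}$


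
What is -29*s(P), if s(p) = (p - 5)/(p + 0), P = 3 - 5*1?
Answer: -203/2 ≈ -101.50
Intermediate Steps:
P = -2 (P = 3 - 5 = -2)
s(p) = (-5 + p)/p
-29*s(P) = -29*(-5 - 2)/(-2) = -(-29)*(-7)/2 = -29*7/2 = -203/2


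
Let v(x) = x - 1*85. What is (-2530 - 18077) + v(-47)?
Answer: -20739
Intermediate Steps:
v(x) = -85 + x (v(x) = x - 85 = -85 + x)
(-2530 - 18077) + v(-47) = (-2530 - 18077) + (-85 - 47) = -20607 - 132 = -20739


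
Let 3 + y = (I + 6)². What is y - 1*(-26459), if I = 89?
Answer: 35481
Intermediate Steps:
y = 9022 (y = -3 + (89 + 6)² = -3 + 95² = -3 + 9025 = 9022)
y - 1*(-26459) = 9022 - 1*(-26459) = 9022 + 26459 = 35481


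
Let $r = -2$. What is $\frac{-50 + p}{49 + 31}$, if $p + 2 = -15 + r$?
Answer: $- \frac{69}{80} \approx -0.8625$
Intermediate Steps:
$p = -19$ ($p = -2 - 17 = -19$)
$\frac{-50 + p}{49 + 31} = \frac{-50 - 19}{49 + 31} = \frac{1}{80} \left(-69\right) = - \frac{69}{80}$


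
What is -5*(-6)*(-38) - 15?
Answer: -1155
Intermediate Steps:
-5*(-6)*(-38) - 15 = 30*(-38) - 15 = -1140 - 15 = -1155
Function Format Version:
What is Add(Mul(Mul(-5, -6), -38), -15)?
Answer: -1155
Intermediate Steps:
Add(Mul(Mul(-5, -6), -38), -15) = Add(Mul(30, -38), -15) = Add(-1140, -15) = -1155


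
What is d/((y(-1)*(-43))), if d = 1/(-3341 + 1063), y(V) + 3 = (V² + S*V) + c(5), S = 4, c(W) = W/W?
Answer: -1/489770 ≈ -2.0418e-6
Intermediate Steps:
c(W) = 1
y(V) = -2 + V² + 4*V (y(V) = -3 + ((V² + 4*V) + 1) = -3 + (1 + V² + 4*V) = -2 + V² + 4*V)
d = -1/2278 (d = 1/(-2278) = -1/2278 ≈ -0.00043898)
d/((y(-1)*(-43))) = -(-1/(43*(-2 + (-1)² + 4*(-1))))/2278 = -(-1/(43*(-2 + 1 - 4)))/2278 = -1/(2278*((-5*(-43)))) = -1/2278/215 = -1/2278*1/215 = -1/489770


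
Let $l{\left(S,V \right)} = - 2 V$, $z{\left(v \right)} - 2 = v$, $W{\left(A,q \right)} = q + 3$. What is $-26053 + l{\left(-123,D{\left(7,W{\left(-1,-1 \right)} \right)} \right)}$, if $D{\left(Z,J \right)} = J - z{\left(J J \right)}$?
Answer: $-26045$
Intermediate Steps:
$W{\left(A,q \right)} = 3 + q$
$z{\left(v \right)} = 2 + v$
$D{\left(Z,J \right)} = -2 + J - J^{2}$ ($D{\left(Z,J \right)} = J - \left(2 + J J\right) = J - \left(2 + J^{2}\right) = -2 + J - J^{2}$)
$-26053 + l{\left(-123,D{\left(7,W{\left(-1,-1 \right)} \right)} \right)} = -26053 - 2 \left(-2 + \left(3 - 1\right) - \left(3 - 1\right)^{2}\right) = -26053 - 2 \left(-2 + 2 - 2^{2}\right) = -26053 - 2 \left(-2 + 2 - 4\right) = -26053 - -8 = -26053 + 8 = -26045$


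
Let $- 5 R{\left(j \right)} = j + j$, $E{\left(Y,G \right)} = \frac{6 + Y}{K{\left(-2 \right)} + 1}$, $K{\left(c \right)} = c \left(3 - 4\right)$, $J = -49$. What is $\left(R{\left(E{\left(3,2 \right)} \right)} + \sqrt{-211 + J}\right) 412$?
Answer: $- \frac{2472}{5} + 824 i \sqrt{65} \approx -494.4 + 6643.3 i$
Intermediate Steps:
$K{\left(c \right)} = - c$ ($K{\left(c \right)} = c \left(-1\right) = - c$)
$E{\left(Y,G \right)} = 2 + \frac{Y}{3}$ ($E{\left(Y,G \right)} = \frac{6 + Y}{\left(-1\right) \left(-2\right) + 1} = \frac{6 + Y}{2 + 1} = \frac{6 + Y}{3} = \left(6 + Y\right) \frac{1}{3} = 2 + \frac{Y}{3}$)
$R{\left(j \right)} = - \frac{2 j}{5}$ ($R{\left(j \right)} = - \frac{j + j}{5} = - \frac{2 j}{5}$)
$\left(R{\left(E{\left(3,2 \right)} \right)} + \sqrt{-211 + J}\right) 412 = \left(- \frac{2 \left(2 + \frac{1}{3} \cdot 3\right)}{5} + \sqrt{-211 - 49}\right) 412 = \left(- \frac{2 \left(2 + 1\right)}{5} + \sqrt{-260}\right) 412 = \left(\left(- \frac{2}{5}\right) 3 + 2 i \sqrt{65}\right) 412 = \left(- \frac{6}{5} + 2 i \sqrt{65}\right) 412 = - \frac{2472}{5} + 824 i \sqrt{65}$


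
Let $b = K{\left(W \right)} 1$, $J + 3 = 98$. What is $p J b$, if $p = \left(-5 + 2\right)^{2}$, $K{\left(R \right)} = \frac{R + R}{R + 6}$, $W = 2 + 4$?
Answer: $855$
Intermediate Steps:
$J = 95$ ($J = -3 + 98 = 95$)
$W = 6$
$K{\left(R \right)} = \frac{2 R}{6 + R}$
$p = 9$ ($p = \left(-3\right)^{2} = 9$)
$b = 1$ ($b = 2 \cdot 6 \frac{1}{6 + 6} \cdot 1 = 2 \cdot 6 \cdot \frac{1}{12} \cdot 1 = 1 \cdot 1 = 1$)
$p J b = 9 \cdot 95 \cdot 1 = 855 \cdot 1 = 855$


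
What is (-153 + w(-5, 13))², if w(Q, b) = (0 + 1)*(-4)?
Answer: 24649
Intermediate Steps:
w(Q, b) = -4 (w(Q, b) = 1*(-4) = -4)
(-153 + w(-5, 13))² = (-153 - 4)² = (-157)² = 24649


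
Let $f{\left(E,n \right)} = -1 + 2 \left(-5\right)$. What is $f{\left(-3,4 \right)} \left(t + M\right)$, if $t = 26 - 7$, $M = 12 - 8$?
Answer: $-253$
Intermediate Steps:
$M = 4$
$f{\left(E,n \right)} = -11$ ($f{\left(E,n \right)} = -1 - 10 = -11$)
$t = 19$
$f{\left(-3,4 \right)} \left(t + M\right) = - 11 \left(19 + 4\right) = \left(-11\right) 23 = -253$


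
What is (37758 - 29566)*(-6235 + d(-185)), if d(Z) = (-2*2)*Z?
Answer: -45015040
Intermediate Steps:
d(Z) = -4*Z
(37758 - 29566)*(-6235 + d(-185)) = (37758 - 29566)*(-6235 - 4*(-185)) = 8192*(-6235 + 740) = 8192*(-5495) = -45015040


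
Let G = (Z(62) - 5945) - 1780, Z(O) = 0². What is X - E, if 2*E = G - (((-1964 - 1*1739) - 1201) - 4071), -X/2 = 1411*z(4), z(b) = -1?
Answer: 2197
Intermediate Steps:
Z(O) = 0
G = -7725 (G = (0 - 5945) - 1780 = -5945 - 1780 = -7725)
X = 2822 (X = -2822*(-1) = -2*(-1411) = 2822)
E = 625 (E = (-7725 - (((-1964 - 1*1739) - 1201) - 4071))/2 = (-7725 - (((-1964 - 1739) - 1201) - 4071))/2 = (-7725 - ((-3703 - 1201) - 4071))/2 = (-7725 - (-4904 - 4071))/2 = (-7725 - 1*(-8975))/2 = (-7725 + 8975)/2 = (½)*1250 = 625)
X - E = 2822 - 1*625 = 2822 - 625 = 2197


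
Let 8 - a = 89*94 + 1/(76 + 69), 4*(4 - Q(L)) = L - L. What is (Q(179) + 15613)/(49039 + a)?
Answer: 2264465/5898744 ≈ 0.38389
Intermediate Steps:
Q(L) = 4 (Q(L) = 4 - (L - L)/4 = 4 - ¼*0 = 4 + 0 = 4)
a = -1211911/145 (a = 8 - (89*94 + 1/(76 + 69)) = 8 - (8366 + 1/145) = 8 - 1*1213071/145 = 8 - 1213071/145 = -1211911/145 ≈ -8358.0)
(Q(179) + 15613)/(49039 + a) = (4 + 15613)/(49039 - 1211911/145) = 15617/(5898744/145) = 15617*(145/5898744) = 2264465/5898744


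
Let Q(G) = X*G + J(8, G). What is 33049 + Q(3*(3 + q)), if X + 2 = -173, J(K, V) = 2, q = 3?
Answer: 29901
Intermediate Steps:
X = -175 (X = -2 - 173 = -175)
Q(G) = 2 - 175*G (Q(G) = -175*G + 2 = 2 - 175*G)
33049 + Q(3*(3 + q)) = 33049 + (2 - 525*(3 + 3)) = 33049 + (2 - 525*6) = 33049 + (2 - 175*18) = 33049 + (2 - 3150) = 33049 - 3148 = 29901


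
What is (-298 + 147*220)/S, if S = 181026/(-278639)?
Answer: -4464075419/90513 ≈ -49320.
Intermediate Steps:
S = -181026/278639 (S = 181026*(-1/278639) = -181026/278639 ≈ -0.64968)
(-298 + 147*220)/S = (-298 + 147*220)/(-181026/278639) = (-298 + 32340)*(-278639/181026) = 32042*(-278639/181026) = -4464075419/90513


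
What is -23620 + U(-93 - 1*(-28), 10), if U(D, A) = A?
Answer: -23610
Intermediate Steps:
-23620 + U(-93 - 1*(-28), 10) = -23620 + 10 = -23610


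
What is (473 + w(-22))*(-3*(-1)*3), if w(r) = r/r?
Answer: 4266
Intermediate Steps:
w(r) = 1
(473 + w(-22))*(-3*(-1)*3) = (473 + 1)*(-3*(-1)*3) = 474*(3*3) = 474*9 = 4266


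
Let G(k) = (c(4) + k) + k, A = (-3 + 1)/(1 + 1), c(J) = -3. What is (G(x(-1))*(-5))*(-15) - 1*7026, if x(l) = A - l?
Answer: -7251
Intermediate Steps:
A = -1 (A = -2/2 = -2*1/2 = -1)
x(l) = -1 - l
G(k) = -3 + 2*k (G(k) = (-3 + k) + k = -3 + 2*k)
(G(x(-1))*(-5))*(-15) - 1*7026 = ((-3 + 2*(-1 - 1*(-1)))*(-5))*(-15) - 1*7026 = ((-3 + 2*(-1 + 1))*(-5))*(-15) - 7026 = ((-3 + 2*0)*(-5))*(-15) - 7026 = ((-3 + 0)*(-5))*(-15) - 7026 = -3*(-5)*(-15) - 7026 = 15*(-15) - 7026 = -225 - 7026 = -7251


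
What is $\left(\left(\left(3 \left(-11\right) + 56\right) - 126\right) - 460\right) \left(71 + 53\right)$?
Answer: $-69812$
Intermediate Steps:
$\left(\left(\left(3 \left(-11\right) + 56\right) - 126\right) - 460\right) \left(71 + 53\right) = \left(\left(\left(-33 + 56\right) - 126\right) - 460\right) 124 = \left(\left(23 - 126\right) - 460\right) 124 = \left(-103 - 460\right) 124 = \left(-563\right) 124 = -69812$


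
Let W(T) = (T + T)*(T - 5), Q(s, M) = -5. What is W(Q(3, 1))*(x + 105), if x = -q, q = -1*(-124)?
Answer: -1900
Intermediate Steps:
q = 124
x = -124 (x = -1*124 = -124)
W(T) = 2*T*(-5 + T) (W(T) = (2*T)*(-5 + T) = 2*T*(-5 + T))
W(Q(3, 1))*(x + 105) = (2*(-5)*(-5 - 5))*(-124 + 105) = (2*(-5)*(-10))*(-19) = 100*(-19) = -1900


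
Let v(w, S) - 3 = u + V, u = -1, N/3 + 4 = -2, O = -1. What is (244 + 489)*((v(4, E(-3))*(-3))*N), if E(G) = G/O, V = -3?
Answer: -39582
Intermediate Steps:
E(G) = -G (E(G) = G/(-1) = G*(-1) = -G)
N = -18 (N = -12 + 3*(-2) = -12 - 6 = -18)
v(w, S) = -1 (v(w, S) = 3 + (-1 - 3) = 3 - 4 = -1)
(244 + 489)*((v(4, E(-3))*(-3))*N) = (244 + 489)*(-1*(-3)*(-18)) = 733*(3*(-18)) = 733*(-54) = -39582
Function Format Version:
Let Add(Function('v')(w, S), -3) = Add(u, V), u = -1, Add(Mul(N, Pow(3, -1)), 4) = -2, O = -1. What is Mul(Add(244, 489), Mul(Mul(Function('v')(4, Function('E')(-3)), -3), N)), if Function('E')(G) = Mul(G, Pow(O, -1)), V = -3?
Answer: -39582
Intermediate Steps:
Function('E')(G) = Mul(-1, G) (Function('E')(G) = Mul(G, Pow(-1, -1)) = Mul(G, -1) = Mul(-1, G))
N = -18 (N = Add(-12, Mul(3, -2)) = Add(-12, -6) = -18)
Function('v')(w, S) = -1 (Function('v')(w, S) = Add(3, Add(-1, -3)) = Add(3, -4) = -1)
Mul(Add(244, 489), Mul(Mul(Function('v')(4, Function('E')(-3)), -3), N)) = Mul(Add(244, 489), Mul(Mul(-1, -3), -18)) = Mul(733, Mul(3, -18)) = Mul(733, -54) = -39582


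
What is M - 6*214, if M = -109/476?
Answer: -611293/476 ≈ -1284.2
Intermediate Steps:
M = -109/476 (M = -109*1/476 = -109/476 ≈ -0.22899)
M - 6*214 = -109/476 - 6*214 = -109/476 - 1284 = -611293/476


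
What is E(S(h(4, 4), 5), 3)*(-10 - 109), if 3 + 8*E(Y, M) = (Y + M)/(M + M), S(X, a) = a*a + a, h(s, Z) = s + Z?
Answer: -595/16 ≈ -37.188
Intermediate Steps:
h(s, Z) = Z + s
S(X, a) = a + a**2 (S(X, a) = a**2 + a = a + a**2)
E(Y, M) = -3/8 + (M + Y)/(16*M) (E(Y, M) = -3/8 + ((Y + M)/(M + M))/8 = -3/8 + ((M + Y)/((2*M)))/8 = -3/8 + ((M + Y)*(1/(2*M)))/8 = -3/8 + ((M + Y)/(2*M))/8 = -3/8 + (M + Y)/(16*M))
E(S(h(4, 4), 5), 3)*(-10 - 109) = ((1/16)*(5*(1 + 5) - 5*3)/3)*(-10 - 109) = ((1/16)*(1/3)*(5*6 - 15))*(-119) = ((1/16)*(1/3)*(30 - 15))*(-119) = ((1/16)*(1/3)*15)*(-119) = (5/16)*(-119) = -595/16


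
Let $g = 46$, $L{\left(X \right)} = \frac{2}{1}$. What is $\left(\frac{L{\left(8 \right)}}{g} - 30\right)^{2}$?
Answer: $\frac{474721}{529} \approx 897.39$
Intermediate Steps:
$L{\left(X \right)} = 2$ ($L{\left(X \right)} = 2 \cdot 1 = 2$)
$\left(\frac{L{\left(8 \right)}}{g} - 30\right)^{2} = \left(\frac{2}{46} - 30\right)^{2} = \left(2 \cdot \frac{1}{46} - 30\right)^{2} = \left(\frac{1}{23} - 30\right)^{2} = \left(- \frac{689}{23}\right)^{2} = \frac{474721}{529}$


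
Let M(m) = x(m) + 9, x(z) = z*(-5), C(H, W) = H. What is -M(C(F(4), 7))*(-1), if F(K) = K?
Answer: -11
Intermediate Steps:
x(z) = -5*z
M(m) = 9 - 5*m (M(m) = -5*m + 9 = 9 - 5*m)
-M(C(F(4), 7))*(-1) = -(9 - 5*4)*(-1) = -(9 - 20)*(-1) = -(-11)*(-1) = -1*11 = -11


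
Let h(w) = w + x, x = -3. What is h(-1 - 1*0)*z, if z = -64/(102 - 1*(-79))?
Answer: 256/181 ≈ 1.4144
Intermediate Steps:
h(w) = -3 + w (h(w) = w - 3 = -3 + w)
z = -64/181 (z = -64/(102 + 79) = -64/181 ≈ -0.35359)
h(-1 - 1*0)*z = (-3 + (-1 - 1*0))*(-64/181) = (-3 + (-1 + 0))*(-64/181) = (-3 - 1)*(-64/181) = -4*(-64/181) = 256/181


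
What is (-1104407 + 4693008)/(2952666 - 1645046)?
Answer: 3588601/1307620 ≈ 2.7444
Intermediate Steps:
(-1104407 + 4693008)/(2952666 - 1645046) = 3588601/1307620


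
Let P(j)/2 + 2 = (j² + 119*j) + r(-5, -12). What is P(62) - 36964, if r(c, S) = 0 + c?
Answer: -14534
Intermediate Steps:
r(c, S) = c
P(j) = -14 + 2*j² + 238*j (P(j) = -4 + 2*((j² + 119*j) - 5) = -4 + 2*(-5 + j² + 119*j) = -4 + (-10 + 2*j² + 238*j) = -14 + 2*j² + 238*j)
P(62) - 36964 = (-14 + 2*62² + 238*62) - 36964 = (-14 + 2*3844 + 14756) - 36964 = (-14 + 7688 + 14756) - 36964 = 22430 - 36964 = -14534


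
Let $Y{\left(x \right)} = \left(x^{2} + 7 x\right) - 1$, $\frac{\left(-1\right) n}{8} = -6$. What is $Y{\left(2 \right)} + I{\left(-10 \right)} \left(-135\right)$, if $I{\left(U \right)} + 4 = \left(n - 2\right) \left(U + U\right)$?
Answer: $124757$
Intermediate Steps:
$n = 48$ ($n = \left(-8\right) \left(-6\right) = 48$)
$I{\left(U \right)} = -4 + 92 U$ ($I{\left(U \right)} = -4 + \left(48 - 2\right) \left(U + U\right) = -4 + 46 \cdot 2 U = -4 + 92 U$)
$Y{\left(x \right)} = -1 + x^{2} + 7 x$
$Y{\left(2 \right)} + I{\left(-10 \right)} \left(-135\right) = \left(-1 + 2^{2} + 7 \cdot 2\right) + \left(-4 + 92 \left(-10\right)\right) \left(-135\right) = \left(-1 + 4 + 14\right) + \left(-4 - 920\right) \left(-135\right) = 17 - -124740 = 17 + 124740 = 124757$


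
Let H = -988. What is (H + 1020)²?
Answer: 1024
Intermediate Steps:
(H + 1020)² = (-988 + 1020)² = 32² = 1024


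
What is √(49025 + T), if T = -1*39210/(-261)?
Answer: √372207315/87 ≈ 221.75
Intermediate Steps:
T = 13070/87 (T = -39210*(-1/261) = 13070/87 ≈ 150.23)
√(49025 + T) = √(49025 + 13070/87) = √(4278245/87) = √372207315/87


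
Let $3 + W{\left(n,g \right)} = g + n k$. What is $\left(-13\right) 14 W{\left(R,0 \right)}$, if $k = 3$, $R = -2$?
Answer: $1638$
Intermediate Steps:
$W{\left(n,g \right)} = -3 + g + 3 n$ ($W{\left(n,g \right)} = -3 + \left(g + n 3\right) = -3 + \left(g + 3 n\right) = -3 + g + 3 n$)
$\left(-13\right) 14 W{\left(R,0 \right)} = \left(-13\right) 14 \left(-3 + 0 + 3 \left(-2\right)\right) = - 182 \left(-3 + 0 - 6\right) = \left(-182\right) \left(-9\right) = 1638$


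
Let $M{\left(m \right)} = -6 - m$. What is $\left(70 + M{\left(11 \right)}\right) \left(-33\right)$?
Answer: $-1749$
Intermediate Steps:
$\left(70 + M{\left(11 \right)}\right) \left(-33\right) = \left(70 - 17\right) \left(-33\right) = 53 \left(-33\right) = -1749$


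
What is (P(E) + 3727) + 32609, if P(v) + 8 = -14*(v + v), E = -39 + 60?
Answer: 35740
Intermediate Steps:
E = 21
P(v) = -8 - 28*v (P(v) = -8 - 14*(v + v) = -8 - 28*v)
(P(E) + 3727) + 32609 = ((-8 - 28*21) + 3727) + 32609 = ((-8 - 588) + 3727) + 32609 = (-596 + 3727) + 32609 = 3131 + 32609 = 35740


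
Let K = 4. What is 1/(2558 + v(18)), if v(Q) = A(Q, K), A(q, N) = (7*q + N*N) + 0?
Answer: 1/2700 ≈ 0.00037037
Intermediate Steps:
A(q, N) = N**2 + 7*q (A(q, N) = (7*q + N**2) + 0 = (N**2 + 7*q) + 0 = N**2 + 7*q)
v(Q) = 16 + 7*Q (v(Q) = 4**2 + 7*Q = 16 + 7*Q)
1/(2558 + v(18)) = 1/(2558 + (16 + 7*18)) = 1/(2558 + (16 + 126)) = 1/(2558 + 142) = 1/2700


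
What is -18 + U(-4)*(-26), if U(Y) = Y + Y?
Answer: 190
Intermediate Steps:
U(Y) = 2*Y
-18 + U(-4)*(-26) = -18 + (2*(-4))*(-26) = -18 - 8*(-26) = -18 + 208 = 190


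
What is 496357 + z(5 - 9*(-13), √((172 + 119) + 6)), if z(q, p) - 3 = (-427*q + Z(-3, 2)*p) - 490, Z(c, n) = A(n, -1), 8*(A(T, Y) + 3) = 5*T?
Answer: 443776 - 21*√33/4 ≈ 4.4375e+5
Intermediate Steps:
A(T, Y) = -3 + 5*T/8 (A(T, Y) = -3 + (5*T)/8 = -3 + 5*T/8)
Z(c, n) = -3 + 5*n/8
z(q, p) = -487 - 427*q - 7*p/4 (z(q, p) = 3 + ((-427*q + (-3 + (5/8)*2)*p) - 490) = 3 + ((-427*q + (-3 + 5/4)*p) - 490) = 3 + ((-427*q - 7*p/4) - 490) = 3 + (-490 - 427*q - 7*p/4) = -487 - 427*q - 7*p/4)
496357 + z(5 - 9*(-13), √((172 + 119) + 6)) = 496357 + (-487 - 427*(5 - 9*(-13)) - 7*√((172 + 119) + 6)/4) = 496357 + (-487 - 427*(5 + 117) - 7*√(291 + 6)/4) = 496357 + (-487 - 427*122 - 21*√33/4) = 496357 + (-487 - 52094 - 21*√33/4) = 496357 + (-52581 - 21*√33/4) = 443776 - 21*√33/4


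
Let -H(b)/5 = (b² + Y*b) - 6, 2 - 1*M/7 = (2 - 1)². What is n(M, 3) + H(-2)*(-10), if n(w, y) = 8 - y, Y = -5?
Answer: 405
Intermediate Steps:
M = 7 (M = 14 - 7*(2 - 1)² = 14 - 7*1² = 14 - 7*1 = 14 - 7 = 7)
H(b) = 30 - 5*b² + 25*b (H(b) = -5*((b² - 5*b) - 6) = -5*(-6 + b² - 5*b) = 30 - 5*b² + 25*b)
n(M, 3) + H(-2)*(-10) = (8 - 1*3) + (30 - 5*(-2)² + 25*(-2))*(-10) = (8 - 3) + (30 - 5*4 - 50)*(-10) = 5 + (30 - 20 - 50)*(-10) = 5 - 40*(-10) = 5 + 400 = 405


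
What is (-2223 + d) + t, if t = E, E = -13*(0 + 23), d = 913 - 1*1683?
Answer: -3292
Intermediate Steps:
d = -770 (d = 913 - 1683 = -770)
E = -299 (E = -13*23 = -299)
t = -299
(-2223 + d) + t = (-2223 - 770) - 299 = -2993 - 299 = -3292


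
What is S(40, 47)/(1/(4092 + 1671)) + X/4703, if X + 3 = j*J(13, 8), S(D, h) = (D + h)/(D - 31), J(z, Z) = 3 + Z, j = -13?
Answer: 261999281/4703 ≈ 55709.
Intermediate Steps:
S(D, h) = (D + h)/(-31 + D)
X = -146 (X = -3 - 13*(3 + 8) = -3 - 13*11 = -3 - 143 = -146)
S(40, 47)/(1/(4092 + 1671)) + X/4703 = ((40 + 47)/(-31 + 40))/(1/(4092 + 1671)) - 146/4703 = (87/9)/(1/5763) - 146*1/4703 = ((⅑)*87)/(1/5763) - 146/4703 = (29/3)*5763 - 146/4703 = 55709 - 146/4703 = 261999281/4703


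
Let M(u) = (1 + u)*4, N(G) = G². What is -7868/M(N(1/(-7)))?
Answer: -96383/50 ≈ -1927.7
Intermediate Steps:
M(u) = 4 + 4*u
-7868/M(N(1/(-7))) = -7868/(4 + 4*(1/(-7))²) = -7868/(4 + 4*(-⅐)²) = -7868/(4 + 4*(1/49)) = -7868/(4 + 4/49) = -7868/200/49 = -7868*49/200 = -96383/50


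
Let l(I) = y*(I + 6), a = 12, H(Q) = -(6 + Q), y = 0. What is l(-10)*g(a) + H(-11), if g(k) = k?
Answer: 5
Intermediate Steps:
H(Q) = -6 - Q
l(I) = 0 (l(I) = 0*(I + 6) = 0*(6 + I) = 0)
l(-10)*g(a) + H(-11) = 0*12 + (-6 - 1*(-11)) = 0 + (-6 + 11) = 0 + 5 = 5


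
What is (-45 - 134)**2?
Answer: 32041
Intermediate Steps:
(-45 - 134)**2 = (-179)**2 = 32041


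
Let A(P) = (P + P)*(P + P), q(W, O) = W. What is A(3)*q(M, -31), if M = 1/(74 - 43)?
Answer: 36/31 ≈ 1.1613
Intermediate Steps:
M = 1/31 ≈ 0.032258
A(P) = 4*P² (A(P) = (2*P)*(2*P) = 4*P²)
A(3)*q(M, -31) = (4*3²)*(1/31) = (4*9)*(1/31) = 36*(1/31) = 36/31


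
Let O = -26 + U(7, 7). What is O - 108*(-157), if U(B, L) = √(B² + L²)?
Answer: 16930 + 7*√2 ≈ 16940.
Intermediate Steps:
O = -26 + 7*√2 (O = -26 + √(7² + 7²) = -26 + √(49 + 49) = -26 + √98 = -26 + 7*√2 ≈ -16.100)
O - 108*(-157) = (-26 + 7*√2) - 108*(-157) = (-26 + 7*√2) + 16956 = 16930 + 7*√2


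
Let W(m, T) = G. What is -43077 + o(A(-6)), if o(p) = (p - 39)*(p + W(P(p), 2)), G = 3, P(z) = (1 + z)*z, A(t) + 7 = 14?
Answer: -43397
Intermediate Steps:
A(t) = 7 (A(t) = -7 + 14 = 7)
P(z) = z*(1 + z)
W(m, T) = 3
o(p) = (-39 + p)*(3 + p) (o(p) = (p - 39)*(p + 3) = (-39 + p)*(3 + p))
-43077 + o(A(-6)) = -43077 + (-117 + 7² - 36*7) = -43077 + (-117 + 49 - 252) = -43077 - 320 = -43397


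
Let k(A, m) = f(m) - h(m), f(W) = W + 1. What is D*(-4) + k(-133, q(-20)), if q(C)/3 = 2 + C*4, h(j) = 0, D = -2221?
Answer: 8651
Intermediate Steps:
f(W) = 1 + W
q(C) = 6 + 12*C (q(C) = 3*(2 + C*4) = 3*(2 + 4*C) = 6 + 12*C)
k(A, m) = 1 + m (k(A, m) = (1 + m) - 1*0 = (1 + m) + 0 = 1 + m)
D*(-4) + k(-133, q(-20)) = -2221*(-4) + (1 + (6 + 12*(-20))) = 8884 + (1 + (6 - 240)) = 8884 + (1 - 234) = 8884 - 233 = 8651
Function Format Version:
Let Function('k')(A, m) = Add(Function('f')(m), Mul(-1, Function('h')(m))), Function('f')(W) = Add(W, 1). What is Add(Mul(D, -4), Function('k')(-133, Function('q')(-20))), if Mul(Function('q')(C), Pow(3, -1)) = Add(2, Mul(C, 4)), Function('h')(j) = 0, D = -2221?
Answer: 8651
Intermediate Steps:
Function('f')(W) = Add(1, W)
Function('q')(C) = Add(6, Mul(12, C)) (Function('q')(C) = Mul(3, Add(2, Mul(C, 4))) = Mul(3, Add(2, Mul(4, C))) = Add(6, Mul(12, C)))
Function('k')(A, m) = Add(1, m) (Function('k')(A, m) = Add(Add(1, m), Mul(-1, 0)) = Add(Add(1, m), 0) = Add(1, m))
Add(Mul(D, -4), Function('k')(-133, Function('q')(-20))) = Add(Mul(-2221, -4), Add(1, Add(6, Mul(12, -20)))) = Add(8884, Add(1, Add(6, -240))) = Add(8884, Add(1, -234)) = Add(8884, -233) = 8651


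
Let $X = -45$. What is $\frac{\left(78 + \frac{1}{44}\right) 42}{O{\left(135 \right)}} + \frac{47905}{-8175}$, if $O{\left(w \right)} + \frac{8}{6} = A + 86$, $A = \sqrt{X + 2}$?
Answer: $\frac{38069060882}{1167280455} - \frac{648837 i \sqrt{43}}{1427866} \approx 32.613 - 2.9798 i$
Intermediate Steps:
$A = i \sqrt{43}$ ($A = \sqrt{-45 + 2} = \sqrt{-43} = i \sqrt{43} \approx 6.5574 i$)
$O{\left(w \right)} = \frac{254}{3} + i \sqrt{43}$ ($O{\left(w \right)} = - \frac{4}{3} + \left(i \sqrt{43} + 86\right) = - \frac{4}{3} + \left(86 + i \sqrt{43}\right) = \frac{254}{3} + i \sqrt{43}$)
$\frac{\left(78 + \frac{1}{44}\right) 42}{O{\left(135 \right)}} + \frac{47905}{-8175} = \frac{\left(78 + \frac{1}{44}\right) 42}{\frac{254}{3} + i \sqrt{43}} + \frac{47905}{-8175} = \frac{\left(78 + \frac{1}{44}\right) 42}{\frac{254}{3} + i \sqrt{43}} + 47905 \left(- \frac{1}{8175}\right) = \frac{\frac{3433}{44} \cdot 42}{\frac{254}{3} + i \sqrt{43}} - \frac{9581}{1635} = \frac{72093}{22 \left(\frac{254}{3} + i \sqrt{43}\right)} - \frac{9581}{1635} = - \frac{9581}{1635} + \frac{72093}{22 \left(\frac{254}{3} + i \sqrt{43}\right)}$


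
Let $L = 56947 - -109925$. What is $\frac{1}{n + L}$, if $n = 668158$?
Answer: $\frac{1}{835030} \approx 1.1976 \cdot 10^{-6}$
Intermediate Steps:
$L = 166872$ ($L = 56947 + 109925 = 166872$)
$\frac{1}{n + L} = \frac{1}{668158 + 166872} = \frac{1}{835030}$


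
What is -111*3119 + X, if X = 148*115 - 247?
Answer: -329436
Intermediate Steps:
X = 16773 (X = 17020 - 247 = 16773)
-111*3119 + X = -111*3119 + 16773 = -346209 + 16773 = -329436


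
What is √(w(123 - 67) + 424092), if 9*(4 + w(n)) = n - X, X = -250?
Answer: √424122 ≈ 651.25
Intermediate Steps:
w(n) = 214/9 + n/9 (w(n) = -4 + (n - 1*(-250))/9 = -4 + (n + 250)/9 = -4 + (250 + n)/9 = -4 + (250/9 + n/9) = 214/9 + n/9)
√(w(123 - 67) + 424092) = √((214/9 + (123 - 67)/9) + 424092) = √((214/9 + (⅑)*56) + 424092) = √((214/9 + 56/9) + 424092) = √(30 + 424092) = √424122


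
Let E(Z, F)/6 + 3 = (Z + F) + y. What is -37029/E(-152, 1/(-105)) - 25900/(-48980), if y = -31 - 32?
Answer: 3233228425/112120118 ≈ 28.837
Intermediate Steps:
y = -63
E(Z, F) = -396 + 6*F + 6*Z (E(Z, F) = -18 + 6*((Z + F) - 63) = -18 + 6*((F + Z) - 63) = -18 + 6*(-63 + F + Z) = -18 + (-378 + 6*F + 6*Z) = -396 + 6*F + 6*Z)
-37029/E(-152, 1/(-105)) - 25900/(-48980) = -37029/(-396 + 6/(-105) + 6*(-152)) - 25900/(-48980) = -37029/(-396 + 6*(-1/105) - 912) - 25900*(-1/48980) = -37029/(-396 - 2/35 - 912) + 1295/2449 = -37029/(-45782/35) + 1295/2449 = -37029*(-35/45782) + 1295/2449 = 1296015/45782 + 1295/2449 = 3233228425/112120118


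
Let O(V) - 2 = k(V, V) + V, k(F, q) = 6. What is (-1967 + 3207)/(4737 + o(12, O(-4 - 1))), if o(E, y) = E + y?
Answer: 155/594 ≈ 0.26094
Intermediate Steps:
O(V) = 8 + V (O(V) = 2 + (6 + V) = 8 + V)
(-1967 + 3207)/(4737 + o(12, O(-4 - 1))) = (-1967 + 3207)/(4737 + (12 + (8 + (-4 - 1)))) = 1240/(4737 + (12 + (8 - 5))) = 1240/(4737 + (12 + 3)) = 1240/(4737 + 15) = 1240/4752 = 1240*(1/4752) = 155/594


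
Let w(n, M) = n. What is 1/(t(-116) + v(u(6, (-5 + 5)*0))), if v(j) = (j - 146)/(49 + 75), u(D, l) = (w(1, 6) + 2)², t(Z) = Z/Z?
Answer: -124/13 ≈ -9.5385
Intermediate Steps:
t(Z) = 1
u(D, l) = 9 (u(D, l) = (1 + 2)² = 3² = 9)
v(j) = -73/62 + j/124 (v(j) = (-146 + j)/124 = (-146 + j)*(1/124) = -73/62 + j/124)
1/(t(-116) + v(u(6, (-5 + 5)*0))) = 1/(1 + (-73/62 + (1/124)*9)) = 1/(1 + (-73/62 + 9/124)) = 1/(1 - 137/124) = 1/(-13/124) = -124/13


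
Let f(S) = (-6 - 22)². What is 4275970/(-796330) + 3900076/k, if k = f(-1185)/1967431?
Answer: 152758598694839625/15608068 ≈ 9.7872e+9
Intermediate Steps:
f(S) = 784 (f(S) = (-28)² = 784)
k = 784/1967431 ≈ 0.00039849
4275970/(-796330) + 3900076/k = 4275970/(-796330) + 3900076/(784/1967431) = 4275970*(-1/796330) + 3900076*(1967431/784) = -427597/79633 + 1918282606189/196 = 152758598694839625/15608068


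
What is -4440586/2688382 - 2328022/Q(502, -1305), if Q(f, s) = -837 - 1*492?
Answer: 3126355450805/1786429839 ≈ 1750.1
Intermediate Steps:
Q(f, s) = -1329 (Q(f, s) = -837 - 492 = -1329)
-4440586/2688382 - 2328022/Q(502, -1305) = -4440586/2688382 - 2328022/(-1329) = -4440586*1/2688382 - 2328022*(-1/1329) = -2220293/1344191 + 2328022/1329 = 3126355450805/1786429839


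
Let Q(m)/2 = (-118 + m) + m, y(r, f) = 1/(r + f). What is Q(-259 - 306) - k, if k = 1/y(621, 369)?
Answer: -3486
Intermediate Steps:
y(r, f) = 1/(f + r)
k = 990 (k = 1/(1/(369 + 621)) = 1/(1/990) = 990)
Q(m) = -236 + 4*m (Q(m) = 2*((-118 + m) + m) = 2*(-118 + 2*m) = -236 + 4*m)
Q(-259 - 306) - k = (-236 + 4*(-259 - 306)) - 1*990 = (-236 + 4*(-565)) - 990 = (-236 - 2260) - 990 = -2496 - 990 = -3486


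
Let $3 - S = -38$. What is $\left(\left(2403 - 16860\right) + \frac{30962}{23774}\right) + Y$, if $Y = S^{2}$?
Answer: $- \frac{151852831}{11887} \approx -12775.0$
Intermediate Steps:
$S = 41$ ($S = 3 - -38 = 3 + 38 = 41$)
$Y = 1681$ ($Y = 41^{2} = 1681$)
$\left(\left(2403 - 16860\right) + \frac{30962}{23774}\right) + Y = \left(\left(2403 - 16860\right) + \frac{30962}{23774}\right) + 1681 = \left(-14457 + 30962 \cdot \frac{1}{23774}\right) + 1681 = \left(-14457 + \frac{15481}{11887}\right) + 1681 = - \frac{171834878}{11887} + 1681 = - \frac{151852831}{11887}$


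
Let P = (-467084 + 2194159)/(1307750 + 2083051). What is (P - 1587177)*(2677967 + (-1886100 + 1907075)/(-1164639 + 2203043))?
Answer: -2494295199665020427835731/586836886934 ≈ -4.2504e+12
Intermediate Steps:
P = 1727075/3390801 ≈ 0.50934
(P - 1587177)*(2677967 + (-1886100 + 1907075)/(-1164639 + 2203043)) = (1727075/3390801 - 1587177)*(2677967 + (-1886100 + 1907075)/(-1164639 + 2203043)) = -5381799631702*(2677967 + 20975/1038404)/3390801 = -5381799631702/3390801*2780811665643/1038404 = -2494295199665020427835731/586836886934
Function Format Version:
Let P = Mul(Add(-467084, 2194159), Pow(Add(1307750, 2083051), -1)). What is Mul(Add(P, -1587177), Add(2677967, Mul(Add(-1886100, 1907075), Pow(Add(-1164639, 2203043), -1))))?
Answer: Rational(-2494295199665020427835731, 586836886934) ≈ -4.2504e+12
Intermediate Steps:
P = Rational(1727075, 3390801) (P = Mul(1727075, Pow(3390801, -1)) = Mul(1727075, Rational(1, 3390801)) = Rational(1727075, 3390801) ≈ 0.50934)
Mul(Add(P, -1587177), Add(2677967, Mul(Add(-1886100, 1907075), Pow(Add(-1164639, 2203043), -1)))) = Mul(Add(Rational(1727075, 3390801), -1587177), Add(2677967, Mul(Add(-1886100, 1907075), Pow(Add(-1164639, 2203043), -1)))) = Mul(Rational(-5381799631702, 3390801), Add(2677967, Mul(20975, Pow(1038404, -1)))) = Mul(Rational(-5381799631702, 3390801), Add(2677967, Mul(20975, Rational(1, 1038404)))) = Mul(Rational(-5381799631702, 3390801), Add(2677967, Rational(20975, 1038404))) = Mul(Rational(-5381799631702, 3390801), Rational(2780811665643, 1038404)) = Rational(-2494295199665020427835731, 586836886934)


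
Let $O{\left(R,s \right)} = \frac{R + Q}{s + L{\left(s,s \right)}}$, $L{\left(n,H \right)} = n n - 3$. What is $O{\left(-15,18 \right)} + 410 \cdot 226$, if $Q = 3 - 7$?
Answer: $\frac{31411721}{339} \approx 92660.0$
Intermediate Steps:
$Q = -4$
$L{\left(n,H \right)} = -3 + n^{2}$ ($L{\left(n,H \right)} = n^{2} - 3 = -3 + n^{2}$)
$O{\left(R,s \right)} = \frac{-4 + R}{-3 + s + s^{2}}$ ($O{\left(R,s \right)} = \frac{R - 4}{s + \left(-3 + s^{2}\right)} = \frac{-4 + R}{-3 + s + s^{2}}$)
$O{\left(-15,18 \right)} + 410 \cdot 226 = \frac{-4 - 15}{-3 + 18 + 18^{2}} + 410 \cdot 226 = \frac{1}{-3 + 18 + 324} \left(-19\right) + 92660 = \frac{1}{339} \left(-19\right) + 92660 = - \frac{19}{339} + 92660 = \frac{31411721}{339}$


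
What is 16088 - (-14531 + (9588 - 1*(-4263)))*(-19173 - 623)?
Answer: -13445192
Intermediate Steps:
16088 - (-14531 + (9588 - 1*(-4263)))*(-19173 - 623) = 16088 - (-14531 + (9588 + 4263))*(-19796) = 16088 - (-14531 + 13851)*(-19796) = 16088 - (-680)*(-19796) = 16088 - 1*13461280 = 16088 - 13461280 = -13445192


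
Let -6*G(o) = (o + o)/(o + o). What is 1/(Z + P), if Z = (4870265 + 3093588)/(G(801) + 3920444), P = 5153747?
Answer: 23522663/121229901651379 ≈ 1.9403e-7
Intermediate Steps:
G(o) = -⅙ (G(o) = -(o + o)/(6*(o + o)) = -2*o/(6*(2*o)) = -2*o*1/(2*o)/6 = -⅙*1 = -⅙)
Z = 47783118/23522663 (Z = (4870265 + 3093588)/(-⅙ + 3920444) = 7963853/(23522663/6) = 7963853*(6/23522663) = 47783118/23522663 ≈ 2.0314)
1/(Z + P) = 1/(47783118/23522663 + 5153747) = 1/(121229901651379/23522663) = 23522663/121229901651379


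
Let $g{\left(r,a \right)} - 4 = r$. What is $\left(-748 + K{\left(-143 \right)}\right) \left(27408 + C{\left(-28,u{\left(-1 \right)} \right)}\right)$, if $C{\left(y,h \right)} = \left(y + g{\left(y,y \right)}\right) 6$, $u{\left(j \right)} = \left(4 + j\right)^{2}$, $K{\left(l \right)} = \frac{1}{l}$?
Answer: $- \frac{2898323640}{143} \approx -2.0268 \cdot 10^{7}$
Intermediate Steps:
$g{\left(r,a \right)} = 4 + r$
$C{\left(y,h \right)} = 24 + 12 y$ ($C{\left(y,h \right)} = \left(y + \left(4 + y\right)\right) 6 = \left(4 + 2 y\right) 6 = 24 + 12 y$)
$\left(-748 + K{\left(-143 \right)}\right) \left(27408 + C{\left(-28,u{\left(-1 \right)} \right)}\right) = \left(-748 + \frac{1}{-143}\right) \left(27408 + \left(24 + 12 \left(-28\right)\right)\right) = \left(-748 - \frac{1}{143}\right) \left(27408 + \left(24 - 336\right)\right) = - \frac{106965 \left(27408 - 312\right)}{143} = \left(- \frac{106965}{143}\right) 27096 = - \frac{2898323640}{143}$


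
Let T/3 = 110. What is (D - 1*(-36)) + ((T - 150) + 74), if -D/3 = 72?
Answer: 74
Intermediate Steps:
D = -216 (D = -3*72 = -216)
T = 330 (T = 3*110 = 330)
(D - 1*(-36)) + ((T - 150) + 74) = (-216 - 1*(-36)) + ((330 - 150) + 74) = (-216 + 36) + (180 + 74) = -180 + 254 = 74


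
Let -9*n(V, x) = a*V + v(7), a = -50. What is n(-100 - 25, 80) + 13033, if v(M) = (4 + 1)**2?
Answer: 111022/9 ≈ 12336.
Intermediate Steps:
v(M) = 25 (v(M) = 5**2 = 25)
n(V, x) = -25/9 + 50*V/9 (n(V, x) = -(-50*V + 25)/9 = -(25 - 50*V)/9 = -25/9 + 50*V/9)
n(-100 - 25, 80) + 13033 = (-25/9 + 50*(-100 - 25)/9) + 13033 = (-25/9 + (50/9)*(-125)) + 13033 = (-25/9 - 6250/9) + 13033 = -6275/9 + 13033 = 111022/9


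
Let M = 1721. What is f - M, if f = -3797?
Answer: -5518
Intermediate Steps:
f - M = -3797 - 1*1721 = -3797 - 1721 = -5518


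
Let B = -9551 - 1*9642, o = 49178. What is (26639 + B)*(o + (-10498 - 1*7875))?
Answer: 229374030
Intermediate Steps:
B = -19193 (B = -9551 - 9642 = -19193)
(26639 + B)*(o + (-10498 - 1*7875)) = (26639 - 19193)*(49178 + (-10498 - 1*7875)) = 7446*(49178 + (-10498 - 7875)) = 7446*(49178 - 18373) = 7446*30805 = 229374030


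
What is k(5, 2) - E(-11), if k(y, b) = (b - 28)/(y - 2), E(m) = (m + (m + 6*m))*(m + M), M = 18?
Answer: 1822/3 ≈ 607.33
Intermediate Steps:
E(m) = 8*m*(18 + m) (E(m) = (m + (m + 6*m))*(m + 18) = (m + 7*m)*(18 + m) = (8*m)*(18 + m) = 8*m*(18 + m))
k(y, b) = (-28 + b)/(-2 + y)
k(5, 2) - E(-11) = (-28 + 2)/(-2 + 5) - 8*(-11)*(18 - 11) = -26/3 - 8*(-11)*7 = (⅓)*(-26) - 1*(-616) = -26/3 + 616 = 1822/3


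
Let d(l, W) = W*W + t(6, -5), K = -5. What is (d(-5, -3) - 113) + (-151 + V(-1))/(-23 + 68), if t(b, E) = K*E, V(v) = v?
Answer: -3707/45 ≈ -82.378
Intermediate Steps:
t(b, E) = -5*E
d(l, W) = 25 + W**2 (d(l, W) = W*W - 5*(-5) = W**2 + 25 = 25 + W**2)
(d(-5, -3) - 113) + (-151 + V(-1))/(-23 + 68) = ((25 + (-3)**2) - 113) + (-151 - 1)/(-23 + 68) = ((25 + 9) - 113) - 152/45 = (34 - 113) - 152*1/45 = -79 - 152/45 = -3707/45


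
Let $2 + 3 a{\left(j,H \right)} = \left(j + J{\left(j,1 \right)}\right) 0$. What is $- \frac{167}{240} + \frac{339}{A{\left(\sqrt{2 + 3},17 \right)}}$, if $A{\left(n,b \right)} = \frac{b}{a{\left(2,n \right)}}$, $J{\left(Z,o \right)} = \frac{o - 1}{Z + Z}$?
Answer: $- \frac{57079}{4080} \approx -13.99$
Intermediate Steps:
$J{\left(Z,o \right)} = \frac{-1 + o}{2 Z}$
$a{\left(j,H \right)} = - \frac{2}{3}$ ($a{\left(j,H \right)} = - \frac{2}{3} + \frac{\left(j + \frac{-1 + 1}{2 j}\right) 0}{3} = - \frac{2}{3} + \frac{\left(j + \frac{1}{2} \frac{1}{j} 0\right) 0}{3} = - \frac{2}{3} + \frac{\left(j + 0\right) 0}{3} = - \frac{2}{3} + \frac{j 0}{3} = - \frac{2}{3} + \frac{1}{3} \cdot 0 = - \frac{2}{3} + 0 = - \frac{2}{3}$)
$A{\left(n,b \right)} = - \frac{3 b}{2}$ ($A{\left(n,b \right)} = \frac{b}{- \frac{2}{3}} = b \left(- \frac{3}{2}\right) = - \frac{3 b}{2}$)
$- \frac{167}{240} + \frac{339}{A{\left(\sqrt{2 + 3},17 \right)}} = - \frac{167}{240} + \frac{339}{\left(- \frac{3}{2}\right) 17} = \left(-167\right) \frac{1}{240} + \frac{339}{- \frac{51}{2}} = - \frac{167}{240} + 339 \left(- \frac{2}{51}\right) = - \frac{167}{240} - \frac{226}{17} = - \frac{57079}{4080}$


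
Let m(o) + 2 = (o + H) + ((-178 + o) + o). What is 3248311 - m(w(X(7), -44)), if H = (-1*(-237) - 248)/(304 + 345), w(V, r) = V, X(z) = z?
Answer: 191659731/59 ≈ 3.2485e+6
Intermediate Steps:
H = -1/59 (H = (237 - 248)/649 = -11*1/649 = -1/59 ≈ -0.016949)
m(o) = -10621/59 + 3*o (m(o) = -2 + ((o - 1/59) + ((-178 + o) + o)) = -2 + ((-1/59 + o) + (-178 + 2*o)) = -2 + (-10503/59 + 3*o) = -10621/59 + 3*o)
3248311 - m(w(X(7), -44)) = 3248311 - (-10621/59 + 3*7) = 3248311 - (-10621/59 + 21) = 3248311 - 1*(-9382/59) = 3248311 + 9382/59 = 191659731/59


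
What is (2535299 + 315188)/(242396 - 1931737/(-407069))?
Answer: 1160344892603/98673829061 ≈ 11.759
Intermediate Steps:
(2535299 + 315188)/(242396 - 1931737/(-407069)) = 2850487/(242396 - 1931737*(-1/407069)) = 2850487/(242396 + 1931737/407069) = 2850487/(98673829061/407069) = 2850487*(407069/98673829061) = 1160344892603/98673829061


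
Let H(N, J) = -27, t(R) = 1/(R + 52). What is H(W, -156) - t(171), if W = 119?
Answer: -6022/223 ≈ -27.004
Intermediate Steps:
t(R) = 1/(52 + R)
H(W, -156) - t(171) = -27 - 1/(52 + 171) = -27 - 1/223 = -6022/223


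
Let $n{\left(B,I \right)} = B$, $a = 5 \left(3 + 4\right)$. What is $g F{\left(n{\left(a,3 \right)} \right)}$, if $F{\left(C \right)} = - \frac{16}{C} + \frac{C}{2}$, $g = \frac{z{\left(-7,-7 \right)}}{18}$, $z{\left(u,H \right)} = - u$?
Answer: $\frac{1193}{180} \approx 6.6278$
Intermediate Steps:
$a = 35$ ($a = 5 \cdot 7 = 35$)
$g = \frac{7}{18}$ ($g = \frac{\left(-1\right) \left(-7\right)}{18} = 7 \cdot \frac{1}{18} = \frac{7}{18} \approx 0.38889$)
$F{\left(C \right)} = \frac{C}{2} - \frac{16}{C}$ ($F{\left(C \right)} = - \frac{16}{C} + C \frac{1}{2} = - \frac{16}{C} + \frac{C}{2} = \frac{C}{2} - \frac{16}{C}$)
$g F{\left(n{\left(a,3 \right)} \right)} = \frac{7 \left(\frac{1}{2} \cdot 35 - \frac{16}{35}\right)}{18} = \frac{7 \left(\frac{35}{2} - \frac{16}{35}\right)}{18} = \frac{7}{18} \cdot \frac{1193}{70} = \frac{1193}{180}$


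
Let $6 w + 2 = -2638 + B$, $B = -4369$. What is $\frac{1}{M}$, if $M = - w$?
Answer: $\frac{6}{7009} \approx 0.00085604$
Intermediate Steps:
$w = - \frac{7009}{6}$ ($w = - \frac{1}{3} + \frac{-2638 - 4369}{6} = - \frac{1}{3} + \frac{1}{6} \left(-7007\right) = - \frac{1}{3} - \frac{7007}{6} = - \frac{7009}{6} \approx -1168.2$)
$M = \frac{7009}{6}$ ($M = \left(-1\right) \left(- \frac{7009}{6}\right) = \frac{7009}{6} \approx 1168.2$)
$\frac{1}{M} = \frac{1}{\frac{7009}{6}} = \frac{6}{7009}$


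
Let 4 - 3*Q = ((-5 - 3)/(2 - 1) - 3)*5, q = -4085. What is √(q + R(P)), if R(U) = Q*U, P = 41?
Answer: 2*I*√7377/3 ≈ 57.26*I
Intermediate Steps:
Q = 59/3 (Q = 4/3 - ((-5 - 3)/(2 - 1) - 3)*5/3 = 4/3 - (-8/1 - 3)*5/3 = 4/3 - (-8*1 - 3)*5/3 = 4/3 - (-8 - 3)*5/3 = 4/3 - (-11)*5/3 = 4/3 - ⅓*(-55) = 4/3 + 55/3 = 59/3 ≈ 19.667)
R(U) = 59*U/3
√(q + R(P)) = √(-4085 + (59/3)*41) = √(-4085 + 2419/3) = √(-9836/3) = 2*I*√7377/3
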